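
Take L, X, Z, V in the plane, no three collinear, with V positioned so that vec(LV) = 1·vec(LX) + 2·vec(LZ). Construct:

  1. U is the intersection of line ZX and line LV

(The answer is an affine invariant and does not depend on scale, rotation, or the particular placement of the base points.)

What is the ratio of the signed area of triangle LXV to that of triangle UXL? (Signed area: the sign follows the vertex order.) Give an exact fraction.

Assign L = (0, 0), X = (1, 0), Z = (0, 1), V = (1, 2) — the answer is frame-independent, so this choice is without loss of generality.
1. U is the intersection of line ZX and line LV ⇒ U = (1/3, 2/3)
2·[LXV] = 2, 2·[UXL] = -2/3
[LXV]:[UXL] = 2:-2/3 = -3

[LXV]:[UXL] = -3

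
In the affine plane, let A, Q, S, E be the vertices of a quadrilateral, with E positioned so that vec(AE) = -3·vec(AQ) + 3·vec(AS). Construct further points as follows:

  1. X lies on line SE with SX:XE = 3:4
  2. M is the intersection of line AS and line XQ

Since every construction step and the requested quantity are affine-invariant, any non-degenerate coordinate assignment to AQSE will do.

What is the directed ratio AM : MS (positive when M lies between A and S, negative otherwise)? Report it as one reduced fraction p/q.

AM:MS = 13/3

Assign A = (0, 0), Q = (1, 0), S = (0, 1), E = (-3, 3) — the answer is frame-independent, so this choice is without loss of generality.
1. X lies on line SE with SX:XE = 3:4 ⇒ X = (-9/7, 13/7)
2. M is the intersection of line AS and line XQ ⇒ M = (0, 13/16)
M = A + t·(S−A) with t = 13/16, so AM:MS = t:(1−t) = 13/16:3/16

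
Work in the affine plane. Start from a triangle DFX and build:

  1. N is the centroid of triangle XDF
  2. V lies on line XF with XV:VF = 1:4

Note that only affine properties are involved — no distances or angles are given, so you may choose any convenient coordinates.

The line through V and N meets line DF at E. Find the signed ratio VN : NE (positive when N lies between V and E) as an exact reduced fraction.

VN:NE = 7/5

Work in coordinates with D = (0, 0), F = (1, 0), X = (0, 1).
1. N is the centroid of triangle XDF ⇒ N = (1/3, 1/3)
2. V lies on line XF with XV:VF = 1:4 ⇒ V = (1/5, 4/5)
line VN meets DF at E = (3/7, 0)
N = V + t·(E−V) with t = 7/12, so VN:NE = 7/12:5/12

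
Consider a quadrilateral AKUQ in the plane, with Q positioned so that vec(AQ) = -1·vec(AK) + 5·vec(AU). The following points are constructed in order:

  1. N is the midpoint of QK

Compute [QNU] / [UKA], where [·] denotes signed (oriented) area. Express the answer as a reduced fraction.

[QNU]:[UKA] = 3/2

Choose coordinates A = (0, 0), K = (1, 0), U = (0, 1), Q = (-1, 5).
1. N is the midpoint of QK ⇒ N = (0, 5/2)
2·[QNU] = -3/2, 2·[UKA] = -1
[QNU]:[UKA] = -3/2:-1 = 3/2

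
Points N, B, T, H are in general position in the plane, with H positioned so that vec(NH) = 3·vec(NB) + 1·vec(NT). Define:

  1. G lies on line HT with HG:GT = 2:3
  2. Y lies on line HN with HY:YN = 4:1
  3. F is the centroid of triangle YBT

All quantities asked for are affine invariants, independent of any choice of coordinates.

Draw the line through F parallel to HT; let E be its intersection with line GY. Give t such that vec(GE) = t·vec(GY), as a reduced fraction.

t = 3/4

Assign N = (0, 0), B = (1, 0), T = (0, 1), H = (3, 1) — the answer is frame-independent, so this choice is without loss of generality.
1. G lies on line HT with HG:GT = 2:3 ⇒ G = (9/5, 1)
2. Y lies on line HN with HY:YN = 4:1 ⇒ Y = (3/5, 1/5)
3. F is the centroid of triangle YBT ⇒ F = (8/15, 2/5)
through F parallel to HT: direction (-3, 0); meets GY at E = (9/10, 2/5)
E = G + t·(Y−G) with t = 3/4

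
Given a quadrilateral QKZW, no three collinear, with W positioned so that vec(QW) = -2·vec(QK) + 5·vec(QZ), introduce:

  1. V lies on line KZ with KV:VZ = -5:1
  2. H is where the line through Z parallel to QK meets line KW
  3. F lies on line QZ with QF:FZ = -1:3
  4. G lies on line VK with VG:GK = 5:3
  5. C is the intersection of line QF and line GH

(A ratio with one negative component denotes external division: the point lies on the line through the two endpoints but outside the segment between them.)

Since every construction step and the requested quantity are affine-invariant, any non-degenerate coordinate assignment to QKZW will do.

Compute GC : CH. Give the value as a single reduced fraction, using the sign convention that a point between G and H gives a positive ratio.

Work in coordinates with Q = (0, 0), K = (1, 0), Z = (0, 1), W = (-2, 5).
1. V lies on line KZ with KV:VZ = -5:1 ⇒ V = (-1/4, 5/4)
2. H is where the line through Z parallel to QK meets line KW ⇒ H = (2/5, 1)
3. F lies on line QZ with QF:FZ = -1:3 ⇒ F = (0, -1/2)
4. G lies on line VK with VG:GK = 5:3 ⇒ G = (17/32, 15/32)
5. C is the intersection of line QF and line GH ⇒ C = (0, 55/21)
C = G + t·(H−G) with t = 85/21, so GC:CH = t:(1−t) = 85/21:-64/21

GC:CH = -85/64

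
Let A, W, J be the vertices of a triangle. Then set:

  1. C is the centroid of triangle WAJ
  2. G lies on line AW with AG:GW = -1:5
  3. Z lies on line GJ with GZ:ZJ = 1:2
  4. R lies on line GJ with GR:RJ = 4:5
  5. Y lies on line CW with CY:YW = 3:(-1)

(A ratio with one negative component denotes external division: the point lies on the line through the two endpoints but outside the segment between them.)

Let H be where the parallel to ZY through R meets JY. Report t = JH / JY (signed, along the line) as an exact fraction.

Work in coordinates with A = (0, 0), W = (1, 0), J = (0, 1).
1. C is the centroid of triangle WAJ ⇒ C = (1/3, 1/3)
2. G lies on line AW with AG:GW = -1:5 ⇒ G = (-1/4, 0)
3. Z lies on line GJ with GZ:ZJ = 1:2 ⇒ Z = (-1/6, 1/3)
4. R lies on line GJ with GR:RJ = 4:5 ⇒ R = (-5/36, 4/9)
5. Y lies on line CW with CY:YW = 3:(-1) ⇒ Y = (4/3, -1/6)
through R parallel to ZY: direction (3/2, -1/2); meets JY at H = (10/9, 1/36)
H = J + t·(Y−J) with t = 5/6

t = 5/6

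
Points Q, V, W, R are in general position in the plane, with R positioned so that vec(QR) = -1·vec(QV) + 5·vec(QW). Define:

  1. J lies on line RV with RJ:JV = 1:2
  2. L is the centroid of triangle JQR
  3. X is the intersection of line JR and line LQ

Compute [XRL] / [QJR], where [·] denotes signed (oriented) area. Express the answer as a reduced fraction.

[XRL]:[QJR] = 1/6

Work in coordinates with Q = (0, 0), V = (1, 0), W = (0, 1), R = (-1, 5).
1. J lies on line RV with RJ:JV = 1:2 ⇒ J = (-1/3, 10/3)
2. L is the centroid of triangle JQR ⇒ L = (-4/9, 25/9)
3. X is the intersection of line JR and line LQ ⇒ X = (-2/3, 25/6)
2·[XRL] = 5/18, 2·[QJR] = 5/3
[XRL]:[QJR] = 5/18:5/3 = 1/6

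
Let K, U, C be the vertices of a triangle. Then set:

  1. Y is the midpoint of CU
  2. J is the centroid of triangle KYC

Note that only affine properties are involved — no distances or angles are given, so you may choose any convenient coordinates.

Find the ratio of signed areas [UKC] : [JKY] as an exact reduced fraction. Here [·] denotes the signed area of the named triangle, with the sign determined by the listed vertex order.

[UKC]:[JKY] = -6

Assign K = (0, 0), U = (1, 0), C = (0, 1) — the answer is frame-independent, so this choice is without loss of generality.
1. Y is the midpoint of CU ⇒ Y = (1/2, 1/2)
2. J is the centroid of triangle KYC ⇒ J = (1/6, 1/2)
2·[UKC] = -1, 2·[JKY] = 1/6
[UKC]:[JKY] = -1:1/6 = -6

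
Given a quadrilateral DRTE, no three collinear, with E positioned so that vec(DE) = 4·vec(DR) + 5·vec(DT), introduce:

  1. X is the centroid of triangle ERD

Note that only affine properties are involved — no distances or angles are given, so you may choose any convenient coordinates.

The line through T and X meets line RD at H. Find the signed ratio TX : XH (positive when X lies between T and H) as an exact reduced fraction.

Set D = (0, 0), R = (1, 0), T = (0, 1), E = (4, 5); any affine frame gives the same invariant.
1. X is the centroid of triangle ERD ⇒ X = (5/3, 5/3)
line TX meets RD at H = (-5/2, 0)
X = T + t·(H−T) with t = -2/3, so TX:XH = -2/3:5/3

TX:XH = -2/5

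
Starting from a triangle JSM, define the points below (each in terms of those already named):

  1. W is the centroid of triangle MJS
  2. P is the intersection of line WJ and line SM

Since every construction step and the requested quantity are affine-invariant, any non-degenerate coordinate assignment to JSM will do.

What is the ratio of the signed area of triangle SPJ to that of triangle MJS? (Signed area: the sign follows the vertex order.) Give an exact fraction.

[SPJ]:[MJS] = 1/2

Choose coordinates J = (0, 0), S = (1, 0), M = (0, 1).
1. W is the centroid of triangle MJS ⇒ W = (1/3, 1/3)
2. P is the intersection of line WJ and line SM ⇒ P = (1/2, 1/2)
2·[SPJ] = 1/2, 2·[MJS] = 1
[SPJ]:[MJS] = 1/2:1 = 1/2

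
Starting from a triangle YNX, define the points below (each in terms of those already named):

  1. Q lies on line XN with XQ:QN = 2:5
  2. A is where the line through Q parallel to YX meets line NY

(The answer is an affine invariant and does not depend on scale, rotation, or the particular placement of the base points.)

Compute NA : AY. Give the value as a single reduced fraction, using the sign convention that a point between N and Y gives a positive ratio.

NA:AY = 5/2

Work in coordinates with Y = (0, 0), N = (1, 0), X = (0, 1).
1. Q lies on line XN with XQ:QN = 2:5 ⇒ Q = (2/7, 5/7)
2. A is where the line through Q parallel to YX meets line NY ⇒ A = (2/7, 0)
A = N + t·(Y−N) with t = 5/7, so NA:AY = t:(1−t) = 5/7:2/7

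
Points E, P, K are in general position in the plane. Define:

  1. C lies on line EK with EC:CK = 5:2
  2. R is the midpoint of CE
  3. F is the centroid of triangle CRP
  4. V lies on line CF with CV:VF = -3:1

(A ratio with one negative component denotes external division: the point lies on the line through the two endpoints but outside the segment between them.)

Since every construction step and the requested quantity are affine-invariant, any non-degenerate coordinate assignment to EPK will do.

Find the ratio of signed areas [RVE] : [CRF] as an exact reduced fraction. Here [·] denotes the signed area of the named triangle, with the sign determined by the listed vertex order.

Set E = (0, 0), P = (1, 0), K = (0, 1); any affine frame gives the same invariant.
1. C lies on line EK with EC:CK = 5:2 ⇒ C = (0, 5/7)
2. R is the midpoint of CE ⇒ R = (0, 5/14)
3. F is the centroid of triangle CRP ⇒ F = (1/3, 5/14)
4. V lies on line CF with CV:VF = -3:1 ⇒ V = (1/2, 5/28)
2·[RVE] = -5/28, 2·[CRF] = 5/42
[RVE]:[CRF] = -5/28:5/42 = -3/2

[RVE]:[CRF] = -3/2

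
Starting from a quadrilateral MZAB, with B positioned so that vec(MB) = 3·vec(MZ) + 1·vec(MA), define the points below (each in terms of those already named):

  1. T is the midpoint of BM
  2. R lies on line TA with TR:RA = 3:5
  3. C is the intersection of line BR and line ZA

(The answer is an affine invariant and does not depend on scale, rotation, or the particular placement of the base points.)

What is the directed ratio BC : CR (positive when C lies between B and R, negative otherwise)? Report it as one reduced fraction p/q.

Assign M = (0, 0), Z = (1, 0), A = (0, 1), B = (3, 1) — the answer is frame-independent, so this choice is without loss of generality.
1. T is the midpoint of BM ⇒ T = (3/2, 1/2)
2. R lies on line TA with TR:RA = 3:5 ⇒ R = (15/16, 11/16)
3. C is the intersection of line BR and line ZA ⇒ C = (15/38, 23/38)
C = B + t·(R−B) with t = 24/19, so BC:CR = t:(1−t) = 24/19:-5/19

BC:CR = -24/5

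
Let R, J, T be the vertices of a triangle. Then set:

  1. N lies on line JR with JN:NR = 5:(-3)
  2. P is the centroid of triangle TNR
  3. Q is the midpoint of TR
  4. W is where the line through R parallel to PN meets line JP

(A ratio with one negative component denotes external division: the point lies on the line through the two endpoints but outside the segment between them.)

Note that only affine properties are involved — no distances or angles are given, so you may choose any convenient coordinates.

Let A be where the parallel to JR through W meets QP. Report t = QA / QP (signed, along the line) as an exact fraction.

t = 11/5

Set R = (0, 0), J = (1, 0), T = (0, 1); any affine frame gives the same invariant.
1. N lies on line JR with JN:NR = 5:(-3) ⇒ N = (-3/2, 0)
2. P is the centroid of triangle TNR ⇒ P = (-1/2, 1/3)
3. Q is the midpoint of TR ⇒ Q = (0, 1/2)
4. W is where the line through R parallel to PN meets line JP ⇒ W = (2/5, 2/15)
through W parallel to JR: direction (-1, 0); meets QP at A = (-11/10, 2/15)
A = Q + t·(P−Q) with t = 11/5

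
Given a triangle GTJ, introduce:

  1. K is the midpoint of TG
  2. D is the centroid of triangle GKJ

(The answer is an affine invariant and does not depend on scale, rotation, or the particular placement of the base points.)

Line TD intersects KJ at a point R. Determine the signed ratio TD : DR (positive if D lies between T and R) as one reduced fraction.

TD:DR = -4

Work in coordinates with G = (0, 0), T = (1, 0), J = (0, 1).
1. K is the midpoint of TG ⇒ K = (1/2, 0)
2. D is the centroid of triangle GKJ ⇒ D = (1/6, 1/3)
line TD meets KJ at R = (3/8, 1/4)
D = T + t·(R−T) with t = 4/3, so TD:DR = 4/3:-1/3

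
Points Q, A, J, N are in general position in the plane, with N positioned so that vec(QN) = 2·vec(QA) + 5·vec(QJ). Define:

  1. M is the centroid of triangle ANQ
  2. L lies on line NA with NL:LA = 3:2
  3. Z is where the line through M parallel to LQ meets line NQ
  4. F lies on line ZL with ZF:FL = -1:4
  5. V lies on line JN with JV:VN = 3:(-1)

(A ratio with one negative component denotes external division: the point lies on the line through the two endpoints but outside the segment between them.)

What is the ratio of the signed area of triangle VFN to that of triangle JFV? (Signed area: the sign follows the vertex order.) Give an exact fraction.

[VFN]:[JFV] = -1/3

Set Q = (0, 0), A = (1, 0), J = (0, 1), N = (2, 5); any affine frame gives the same invariant.
1. M is the centroid of triangle ANQ ⇒ M = (1, 5/3)
2. L lies on line NA with NL:LA = 3:2 ⇒ L = (7/5, 2)
3. Z is where the line through M parallel to LQ meets line NQ ⇒ Z = (2/9, 5/9)
4. F lies on line ZL with ZF:FL = -1:4 ⇒ F = (-23/135, 2/27)
5. V lies on line JN with JV:VN = 3:(-1) ⇒ V = (3, 7)
2·[VFN] = -79/135, 2·[JFV] = 79/45
[VFN]:[JFV] = -79/135:79/45 = -1/3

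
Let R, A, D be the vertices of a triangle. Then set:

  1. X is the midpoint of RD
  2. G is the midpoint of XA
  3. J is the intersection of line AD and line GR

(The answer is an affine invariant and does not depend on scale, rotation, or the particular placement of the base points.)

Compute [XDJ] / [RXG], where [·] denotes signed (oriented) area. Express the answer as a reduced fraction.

Work in coordinates with R = (0, 0), A = (1, 0), D = (0, 1).
1. X is the midpoint of RD ⇒ X = (0, 1/2)
2. G is the midpoint of XA ⇒ G = (1/2, 1/4)
3. J is the intersection of line AD and line GR ⇒ J = (2/3, 1/3)
2·[XDJ] = -1/3, 2·[RXG] = -1/4
[XDJ]:[RXG] = -1/3:-1/4 = 4/3

[XDJ]:[RXG] = 4/3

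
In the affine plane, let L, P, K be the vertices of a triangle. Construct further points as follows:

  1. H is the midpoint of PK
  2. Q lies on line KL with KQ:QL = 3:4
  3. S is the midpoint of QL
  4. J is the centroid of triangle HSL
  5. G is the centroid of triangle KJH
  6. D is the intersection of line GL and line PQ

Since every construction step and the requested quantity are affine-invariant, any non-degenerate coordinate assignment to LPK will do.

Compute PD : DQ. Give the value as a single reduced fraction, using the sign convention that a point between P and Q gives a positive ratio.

Work in coordinates with L = (0, 0), P = (1, 0), K = (0, 1).
1. H is the midpoint of PK ⇒ H = (1/2, 1/2)
2. Q lies on line KL with KQ:QL = 3:4 ⇒ Q = (0, 4/7)
3. S is the midpoint of QL ⇒ S = (0, 2/7)
4. J is the centroid of triangle HSL ⇒ J = (1/6, 11/42)
5. G is the centroid of triangle KJH ⇒ G = (2/9, 37/63)
6. D is the intersection of line GL and line PQ ⇒ D = (8/45, 148/315)
D = P + t·(Q−P) with t = 37/45, so PD:DQ = t:(1−t) = 37/45:8/45

PD:DQ = 37/8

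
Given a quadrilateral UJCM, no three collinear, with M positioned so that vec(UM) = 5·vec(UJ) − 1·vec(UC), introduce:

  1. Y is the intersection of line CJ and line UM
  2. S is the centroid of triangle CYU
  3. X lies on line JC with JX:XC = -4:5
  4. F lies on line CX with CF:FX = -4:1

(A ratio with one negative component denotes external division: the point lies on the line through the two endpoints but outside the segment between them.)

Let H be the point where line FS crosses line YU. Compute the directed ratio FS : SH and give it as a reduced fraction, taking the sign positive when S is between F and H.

Work in coordinates with U = (0, 0), J = (1, 0), C = (0, 1), M = (5, -1).
1. Y is the intersection of line CJ and line UM ⇒ Y = (5/4, -1/4)
2. S is the centroid of triangle CYU ⇒ S = (5/12, 1/4)
3. X lies on line JC with JX:XC = -4:5 ⇒ X = (5, -4)
4. F lies on line CX with CF:FX = -4:1 ⇒ F = (20/3, -17/3)
line FS meets YU at H = (145/168, -29/168)
S = F + t·(H−F) with t = 14/13, so FS:SH = 14/13:-1/13

FS:SH = -14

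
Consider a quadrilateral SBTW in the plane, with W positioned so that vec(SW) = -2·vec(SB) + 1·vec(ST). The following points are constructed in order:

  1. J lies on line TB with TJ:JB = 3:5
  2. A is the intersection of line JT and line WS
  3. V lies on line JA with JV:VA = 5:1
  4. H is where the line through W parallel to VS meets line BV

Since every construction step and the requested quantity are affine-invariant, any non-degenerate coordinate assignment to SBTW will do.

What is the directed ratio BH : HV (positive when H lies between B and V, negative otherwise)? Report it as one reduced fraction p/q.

BH:HV = 22/13

Set S = (0, 0), B = (1, 0), T = (0, 1), W = (-2, 1); any affine frame gives the same invariant.
1. J lies on line TB with TJ:JB = 3:5 ⇒ J = (3/8, 5/8)
2. A is the intersection of line JT and line WS ⇒ A = (2, -1)
3. V lies on line JA with JV:VA = 5:1 ⇒ V = (83/48, -35/48)
4. H is where the line through W parallel to VS meets line BV ⇒ H = (35/24, -11/24)
H = B + t·(V−B) with t = 22/35, so BH:HV = t:(1−t) = 22/35:13/35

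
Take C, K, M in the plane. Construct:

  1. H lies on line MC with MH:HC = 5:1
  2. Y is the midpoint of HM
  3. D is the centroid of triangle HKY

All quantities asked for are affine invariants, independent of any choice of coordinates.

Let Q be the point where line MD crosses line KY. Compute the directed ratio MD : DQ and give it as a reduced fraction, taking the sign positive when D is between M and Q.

MD:DQ = -4

Work in coordinates with C = (0, 0), K = (1, 0), M = (0, 1).
1. H lies on line MC with MH:HC = 5:1 ⇒ H = (0, 1/6)
2. Y is the midpoint of HM ⇒ Y = (0, 7/12)
3. D is the centroid of triangle HKY ⇒ D = (1/3, 1/4)
line MD meets KY at Q = (1/4, 7/16)
D = M + t·(Q−M) with t = 4/3, so MD:DQ = 4/3:-1/3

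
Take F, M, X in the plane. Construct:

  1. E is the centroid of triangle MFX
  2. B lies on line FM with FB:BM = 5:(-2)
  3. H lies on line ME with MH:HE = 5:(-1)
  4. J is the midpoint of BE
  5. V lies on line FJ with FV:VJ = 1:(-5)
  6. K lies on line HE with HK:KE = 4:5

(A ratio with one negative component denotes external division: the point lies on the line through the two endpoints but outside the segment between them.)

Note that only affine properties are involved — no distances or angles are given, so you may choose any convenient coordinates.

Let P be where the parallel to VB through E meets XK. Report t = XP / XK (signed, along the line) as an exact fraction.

Choose coordinates F = (0, 0), M = (1, 0), X = (0, 1).
1. E is the centroid of triangle MFX ⇒ E = (1/3, 1/3)
2. B lies on line FM with FB:BM = 5:(-2) ⇒ B = (5/3, 0)
3. H lies on line ME with MH:HE = 5:(-1) ⇒ H = (1/6, 5/12)
4. J is the midpoint of BE ⇒ J = (1, 1/6)
5. V lies on line FJ with FV:VJ = 1:(-5) ⇒ V = (-1/4, -1/24)
6. K lies on line HE with HK:KE = 4:5 ⇒ K = (13/54, 41/108)
through E parallel to VB: direction (23/12, 1/24); meets XK at P = (403/1554, 1031/3108)
P = X + t·(K−X) with t = 279/259

t = 279/259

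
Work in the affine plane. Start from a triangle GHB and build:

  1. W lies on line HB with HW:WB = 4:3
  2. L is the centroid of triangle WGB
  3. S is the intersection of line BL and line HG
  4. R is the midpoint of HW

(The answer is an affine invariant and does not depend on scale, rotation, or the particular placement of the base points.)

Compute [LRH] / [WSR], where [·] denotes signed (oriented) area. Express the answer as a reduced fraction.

Choose coordinates G = (0, 0), H = (1, 0), B = (0, 1).
1. W lies on line HB with HW:WB = 4:3 ⇒ W = (3/7, 4/7)
2. L is the centroid of triangle WGB ⇒ L = (1/7, 11/21)
3. S is the intersection of line BL and line HG ⇒ S = (3/10, 0)
4. R is the midpoint of HW ⇒ R = (5/7, 2/7)
2·[LRH] = -2/21, 2·[WSR] = 1/5
[LRH]:[WSR] = -2/21:1/5 = -10/21

[LRH]:[WSR] = -10/21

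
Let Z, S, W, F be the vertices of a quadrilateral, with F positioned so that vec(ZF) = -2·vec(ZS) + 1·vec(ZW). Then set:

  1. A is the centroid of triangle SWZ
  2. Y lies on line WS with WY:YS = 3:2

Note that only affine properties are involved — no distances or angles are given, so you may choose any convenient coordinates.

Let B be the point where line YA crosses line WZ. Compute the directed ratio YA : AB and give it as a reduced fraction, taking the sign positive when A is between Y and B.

YA:AB = 4/5

Choose coordinates Z = (0, 0), S = (1, 0), W = (0, 1), F = (-2, 1).
1. A is the centroid of triangle SWZ ⇒ A = (1/3, 1/3)
2. Y lies on line WS with WY:YS = 3:2 ⇒ Y = (3/5, 2/5)
line YA meets WZ at B = (0, 1/4)
A = Y + t·(B−Y) with t = 4/9, so YA:AB = 4/9:5/9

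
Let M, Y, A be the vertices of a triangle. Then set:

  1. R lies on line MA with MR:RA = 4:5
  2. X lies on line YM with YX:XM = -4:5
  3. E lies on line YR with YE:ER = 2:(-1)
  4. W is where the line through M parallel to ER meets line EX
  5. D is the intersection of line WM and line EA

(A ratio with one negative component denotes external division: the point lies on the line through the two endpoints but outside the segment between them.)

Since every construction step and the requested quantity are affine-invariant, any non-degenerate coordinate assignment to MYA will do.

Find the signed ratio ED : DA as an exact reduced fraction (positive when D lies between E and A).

ED:DA = -4/9

Set M = (0, 0), Y = (1, 0), A = (0, 1); any affine frame gives the same invariant.
1. R lies on line MA with MR:RA = 4:5 ⇒ R = (0, 4/9)
2. X lies on line YM with YX:XM = -4:5 ⇒ X = (5, 0)
3. E lies on line YR with YE:ER = 2:(-1) ⇒ E = (-1, 8/9)
4. W is where the line through M parallel to ER meets line EX ⇒ W = (-5/2, 10/9)
5. D is the intersection of line WM and line EA ⇒ D = (-9/5, 4/5)
D = E + t·(A−E) with t = -4/5, so ED:DA = t:(1−t) = -4/5:9/5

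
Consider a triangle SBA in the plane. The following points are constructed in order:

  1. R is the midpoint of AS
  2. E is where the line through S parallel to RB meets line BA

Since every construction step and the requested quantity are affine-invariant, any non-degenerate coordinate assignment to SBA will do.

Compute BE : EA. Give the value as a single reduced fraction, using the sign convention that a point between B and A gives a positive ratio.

Work in coordinates with S = (0, 0), B = (1, 0), A = (0, 1).
1. R is the midpoint of AS ⇒ R = (0, 1/2)
2. E is where the line through S parallel to RB meets line BA ⇒ E = (2, -1)
E = B + t·(A−B) with t = -1, so BE:EA = t:(1−t) = -1:2

BE:EA = -1/2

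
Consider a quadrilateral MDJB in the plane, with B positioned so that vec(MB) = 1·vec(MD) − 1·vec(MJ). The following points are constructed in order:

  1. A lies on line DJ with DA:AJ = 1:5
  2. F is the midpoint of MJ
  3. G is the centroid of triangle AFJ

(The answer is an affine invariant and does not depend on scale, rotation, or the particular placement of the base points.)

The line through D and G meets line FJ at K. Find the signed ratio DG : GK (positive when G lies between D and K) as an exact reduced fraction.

Set M = (0, 0), D = (1, 0), J = (0, 1), B = (1, -1); any affine frame gives the same invariant.
1. A lies on line DJ with DA:AJ = 1:5 ⇒ A = (5/6, 1/6)
2. F is the midpoint of MJ ⇒ F = (0, 1/2)
3. G is the centroid of triangle AFJ ⇒ G = (5/18, 5/9)
line DG meets FJ at K = (0, 10/13)
G = D + t·(K−D) with t = 13/18, so DG:GK = 13/18:5/18

DG:GK = 13/5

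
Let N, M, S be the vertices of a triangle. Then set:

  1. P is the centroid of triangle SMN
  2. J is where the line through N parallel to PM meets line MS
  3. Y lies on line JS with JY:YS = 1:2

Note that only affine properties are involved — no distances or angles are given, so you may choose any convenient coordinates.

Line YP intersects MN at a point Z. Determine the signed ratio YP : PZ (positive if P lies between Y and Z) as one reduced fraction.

Set N = (0, 0), M = (1, 0), S = (0, 1); any affine frame gives the same invariant.
1. P is the centroid of triangle SMN ⇒ P = (1/3, 1/3)
2. J is where the line through N parallel to PM meets line MS ⇒ J = (2, -1)
3. Y lies on line JS with JY:YS = 1:2 ⇒ Y = (4/3, -1/3)
line YP meets MN at Z = (5/6, 0)
P = Y + t·(Z−Y) with t = 2, so YP:PZ = 2:-1

YP:PZ = -2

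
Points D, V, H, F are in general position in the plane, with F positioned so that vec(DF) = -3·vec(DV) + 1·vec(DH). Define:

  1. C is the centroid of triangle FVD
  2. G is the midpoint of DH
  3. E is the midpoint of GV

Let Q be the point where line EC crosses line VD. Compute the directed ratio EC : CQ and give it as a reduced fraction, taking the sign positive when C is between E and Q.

Assign D = (0, 0), V = (1, 0), H = (0, 1), F = (-3, 1) — the answer is frame-independent, so this choice is without loss of generality.
1. C is the centroid of triangle FVD ⇒ C = (-2/3, 1/3)
2. G is the midpoint of DH ⇒ G = (0, 1/2)
3. E is the midpoint of GV ⇒ E = (1/2, 1/4)
line EC meets VD at Q = (4, 0)
C = E + t·(Q−E) with t = -1/3, so EC:CQ = -1/3:4/3

EC:CQ = -1/4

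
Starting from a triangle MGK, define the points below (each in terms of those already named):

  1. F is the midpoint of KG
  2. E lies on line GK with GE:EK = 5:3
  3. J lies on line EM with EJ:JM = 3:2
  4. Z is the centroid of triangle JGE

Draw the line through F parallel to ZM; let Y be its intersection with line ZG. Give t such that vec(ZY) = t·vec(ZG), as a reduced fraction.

t = -13/35

Set M = (0, 0), G = (1, 0), K = (0, 1); any affine frame gives the same invariant.
1. F is the midpoint of KG ⇒ F = (1/2, 1/2)
2. E lies on line GK with GE:EK = 5:3 ⇒ E = (3/8, 5/8)
3. J lies on line EM with EJ:JM = 3:2 ⇒ J = (3/20, 1/4)
4. Z is the centroid of triangle JGE ⇒ Z = (61/120, 7/24)
through F parallel to ZM: direction (-61/120, -7/24); meets ZG at Y = (57/175, 2/5)
Y = Z + t·(G−Z) with t = -13/35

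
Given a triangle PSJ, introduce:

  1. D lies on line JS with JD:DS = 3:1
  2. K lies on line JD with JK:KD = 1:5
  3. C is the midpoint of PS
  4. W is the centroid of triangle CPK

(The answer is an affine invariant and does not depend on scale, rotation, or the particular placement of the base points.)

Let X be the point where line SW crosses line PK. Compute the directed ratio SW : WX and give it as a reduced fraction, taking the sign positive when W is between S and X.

SW:WX = 5

Set P = (0, 0), S = (1, 0), J = (0, 1); any affine frame gives the same invariant.
1. D lies on line JS with JD:DS = 3:1 ⇒ D = (3/4, 1/4)
2. K lies on line JD with JK:KD = 1:5 ⇒ K = (1/8, 7/8)
3. C is the midpoint of PS ⇒ C = (1/2, 0)
4. W is the centroid of triangle CPK ⇒ W = (5/24, 7/24)
line SW meets PK at X = (1/20, 7/20)
W = S + t·(X−S) with t = 5/6, so SW:WX = 5/6:1/6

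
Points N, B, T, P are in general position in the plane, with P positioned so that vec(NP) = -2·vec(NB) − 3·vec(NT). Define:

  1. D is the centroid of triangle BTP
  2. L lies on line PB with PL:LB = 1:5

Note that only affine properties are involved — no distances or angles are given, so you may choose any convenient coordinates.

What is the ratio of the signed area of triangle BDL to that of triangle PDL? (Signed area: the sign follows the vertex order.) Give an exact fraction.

Set N = (0, 0), B = (1, 0), T = (0, 1), P = (-2, -3); any affine frame gives the same invariant.
1. D is the centroid of triangle BTP ⇒ D = (-1/3, -2/3)
2. L lies on line PB with PL:LB = 1:5 ⇒ L = (-3/2, -5/2)
2·[BDL] = 5/3, 2·[PDL] = -1/3
[BDL]:[PDL] = 5/3:-1/3 = -5

[BDL]:[PDL] = -5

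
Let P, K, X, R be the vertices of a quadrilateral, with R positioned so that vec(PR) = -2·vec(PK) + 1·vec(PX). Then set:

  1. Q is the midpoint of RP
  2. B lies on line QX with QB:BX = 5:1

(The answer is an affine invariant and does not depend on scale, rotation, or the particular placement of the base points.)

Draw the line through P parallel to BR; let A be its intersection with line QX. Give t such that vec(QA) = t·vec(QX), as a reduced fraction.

t = -5/6

Choose coordinates P = (0, 0), K = (1, 0), X = (0, 1), R = (-2, 1).
1. Q is the midpoint of RP ⇒ Q = (-1, 1/2)
2. B lies on line QX with QB:BX = 5:1 ⇒ B = (-1/6, 11/12)
through P parallel to BR: direction (-11/6, 1/12); meets QX at A = (-11/6, 1/12)
A = Q + t·(X−Q) with t = -5/6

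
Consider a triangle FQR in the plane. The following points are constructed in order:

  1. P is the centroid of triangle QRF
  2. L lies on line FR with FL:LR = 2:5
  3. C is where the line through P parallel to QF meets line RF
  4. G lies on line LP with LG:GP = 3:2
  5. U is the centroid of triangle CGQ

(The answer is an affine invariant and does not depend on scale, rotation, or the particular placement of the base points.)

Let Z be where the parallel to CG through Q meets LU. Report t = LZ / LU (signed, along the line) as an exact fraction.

t = 6

Choose coordinates F = (0, 0), Q = (1, 0), R = (0, 1).
1. P is the centroid of triangle QRF ⇒ P = (1/3, 1/3)
2. L lies on line FR with FL:LR = 2:5 ⇒ L = (0, 2/7)
3. C is where the line through P parallel to QF meets line RF ⇒ C = (0, 1/3)
4. G lies on line LP with LG:GP = 3:2 ⇒ G = (1/5, 11/35)
5. U is the centroid of triangle CGQ ⇒ U = (2/5, 68/315)
through Q parallel to CG: direction (1/5, -2/105); meets LU at Z = (12/5, -2/15)
Z = L + t·(U−L) with t = 6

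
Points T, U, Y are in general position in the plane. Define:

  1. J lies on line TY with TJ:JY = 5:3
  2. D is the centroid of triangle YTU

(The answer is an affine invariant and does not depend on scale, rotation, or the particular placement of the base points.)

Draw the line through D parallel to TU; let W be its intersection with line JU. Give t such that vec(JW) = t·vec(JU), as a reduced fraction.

t = 7/15

Set T = (0, 0), U = (1, 0), Y = (0, 1); any affine frame gives the same invariant.
1. J lies on line TY with TJ:JY = 5:3 ⇒ J = (0, 5/8)
2. D is the centroid of triangle YTU ⇒ D = (1/3, 1/3)
through D parallel to TU: direction (1, 0); meets JU at W = (7/15, 1/3)
W = J + t·(U−J) with t = 7/15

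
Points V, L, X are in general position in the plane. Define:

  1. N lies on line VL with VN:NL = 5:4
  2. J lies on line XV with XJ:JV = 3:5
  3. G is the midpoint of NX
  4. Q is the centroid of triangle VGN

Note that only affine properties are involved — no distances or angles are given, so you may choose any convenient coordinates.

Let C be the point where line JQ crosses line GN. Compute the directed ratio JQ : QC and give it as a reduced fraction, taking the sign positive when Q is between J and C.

JQ:QC = 1/8

Set V = (0, 0), L = (1, 0), X = (0, 1); any affine frame gives the same invariant.
1. N lies on line VL with VN:NL = 5:4 ⇒ N = (5/9, 0)
2. J lies on line XV with XJ:JV = 3:5 ⇒ J = (0, 5/8)
3. G is the midpoint of NX ⇒ G = (5/18, 1/2)
4. Q is the centroid of triangle VGN ⇒ Q = (5/18, 1/6)
line JQ meets GN at C = (5/2, -7/2)
Q = J + t·(C−J) with t = 1/9, so JQ:QC = 1/9:8/9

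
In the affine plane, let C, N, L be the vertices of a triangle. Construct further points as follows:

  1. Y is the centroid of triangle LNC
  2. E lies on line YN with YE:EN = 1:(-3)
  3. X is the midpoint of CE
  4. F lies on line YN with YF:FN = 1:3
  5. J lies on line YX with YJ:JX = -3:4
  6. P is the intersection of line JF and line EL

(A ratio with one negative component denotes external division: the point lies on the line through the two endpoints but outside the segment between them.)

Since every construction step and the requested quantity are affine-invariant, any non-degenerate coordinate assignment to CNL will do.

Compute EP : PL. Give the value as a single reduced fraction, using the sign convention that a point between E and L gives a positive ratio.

Assign C = (0, 0), N = (1, 0), L = (0, 1) — the answer is frame-independent, so this choice is without loss of generality.
1. Y is the centroid of triangle LNC ⇒ Y = (1/3, 1/3)
2. E lies on line YN with YE:EN = 1:(-3) ⇒ E = (0, 1/2)
3. X is the midpoint of CE ⇒ X = (0, 1/4)
4. F lies on line YN with YF:FN = 1:3 ⇒ F = (1/2, 1/4)
5. J lies on line YX with YJ:JX = -3:4 ⇒ J = (4/3, 7/12)
6. P is the intersection of line JF and line EL ⇒ P = (0, 1/20)
P = E + t·(L−E) with t = -9/10, so EP:PL = t:(1−t) = -9/10:19/10

EP:PL = -9/19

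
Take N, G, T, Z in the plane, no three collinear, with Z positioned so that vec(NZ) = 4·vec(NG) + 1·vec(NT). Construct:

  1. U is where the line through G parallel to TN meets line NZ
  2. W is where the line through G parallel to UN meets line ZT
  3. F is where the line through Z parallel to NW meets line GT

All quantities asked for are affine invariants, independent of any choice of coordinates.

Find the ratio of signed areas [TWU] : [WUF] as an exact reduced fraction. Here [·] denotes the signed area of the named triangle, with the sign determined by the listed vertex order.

Assign N = (0, 0), G = (1, 0), T = (0, 1), Z = (4, 1) — the answer is frame-independent, so this choice is without loss of generality.
1. U is where the line through G parallel to TN meets line NZ ⇒ U = (1, 1/4)
2. W is where the line through G parallel to UN meets line ZT ⇒ W = (5, 1)
3. F is where the line through Z parallel to NW meets line GT ⇒ F = (2/3, 1/3)
2·[TWU] = -15/4, 2·[WUF] = -7/12
[TWU]:[WUF] = -15/4:-7/12 = 45/7

[TWU]:[WUF] = 45/7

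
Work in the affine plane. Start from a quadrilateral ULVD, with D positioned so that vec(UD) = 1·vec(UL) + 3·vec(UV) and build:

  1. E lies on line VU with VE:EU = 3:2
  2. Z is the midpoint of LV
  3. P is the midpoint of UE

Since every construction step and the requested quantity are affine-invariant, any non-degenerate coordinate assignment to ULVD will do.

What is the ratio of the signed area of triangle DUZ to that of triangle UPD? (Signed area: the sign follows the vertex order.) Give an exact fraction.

Set U = (0, 0), L = (1, 0), V = (0, 1), D = (1, 3); any affine frame gives the same invariant.
1. E lies on line VU with VE:EU = 3:2 ⇒ E = (0, 2/5)
2. Z is the midpoint of LV ⇒ Z = (1/2, 1/2)
3. P is the midpoint of UE ⇒ P = (0, 1/5)
2·[DUZ] = 1, 2·[UPD] = -1/5
[DUZ]:[UPD] = 1:-1/5 = -5

[DUZ]:[UPD] = -5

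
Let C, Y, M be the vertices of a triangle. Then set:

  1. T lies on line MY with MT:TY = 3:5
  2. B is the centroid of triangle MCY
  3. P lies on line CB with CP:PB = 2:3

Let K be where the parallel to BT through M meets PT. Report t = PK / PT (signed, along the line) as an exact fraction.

Assign C = (0, 0), Y = (1, 0), M = (0, 1) — the answer is frame-independent, so this choice is without loss of generality.
1. T lies on line MY with MT:TY = 3:5 ⇒ T = (3/8, 5/8)
2. B is the centroid of triangle MCY ⇒ B = (1/3, 1/3)
3. P lies on line CB with CP:PB = 2:3 ⇒ P = (2/15, 2/15)
through M parallel to BT: direction (1/24, 7/24); meets PT at K = (-11/48, -29/48)
K = P + t·(T−P) with t = -3/2

t = -3/2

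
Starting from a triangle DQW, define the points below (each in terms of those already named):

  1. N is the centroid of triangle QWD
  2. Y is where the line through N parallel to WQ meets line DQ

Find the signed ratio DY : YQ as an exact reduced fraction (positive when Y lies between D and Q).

DY:YQ = 2

Assign D = (0, 0), Q = (1, 0), W = (0, 1) — the answer is frame-independent, so this choice is without loss of generality.
1. N is the centroid of triangle QWD ⇒ N = (1/3, 1/3)
2. Y is where the line through N parallel to WQ meets line DQ ⇒ Y = (2/3, 0)
Y = D + t·(Q−D) with t = 2/3, so DY:YQ = t:(1−t) = 2/3:1/3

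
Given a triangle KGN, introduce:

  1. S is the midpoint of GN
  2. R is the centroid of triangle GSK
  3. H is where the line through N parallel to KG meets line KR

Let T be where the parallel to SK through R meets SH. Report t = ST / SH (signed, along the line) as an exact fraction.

Work in coordinates with K = (0, 0), G = (1, 0), N = (0, 1).
1. S is the midpoint of GN ⇒ S = (1/2, 1/2)
2. R is the centroid of triangle GSK ⇒ R = (1/2, 1/6)
3. H is where the line through N parallel to KG meets line KR ⇒ H = (3, 1)
through R parallel to SK: direction (-1/2, -1/2); meets SH at T = (11/12, 7/12)
T = S + t·(H−S) with t = 1/6

t = 1/6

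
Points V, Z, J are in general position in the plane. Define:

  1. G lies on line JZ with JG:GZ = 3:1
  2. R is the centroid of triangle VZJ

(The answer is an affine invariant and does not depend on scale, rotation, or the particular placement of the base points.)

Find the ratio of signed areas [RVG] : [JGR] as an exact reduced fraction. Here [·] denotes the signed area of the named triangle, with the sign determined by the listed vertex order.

[RVG]:[JGR] = -2/3

Assign V = (0, 0), Z = (1, 0), J = (0, 1) — the answer is frame-independent, so this choice is without loss of generality.
1. G lies on line JZ with JG:GZ = 3:1 ⇒ G = (3/4, 1/4)
2. R is the centroid of triangle VZJ ⇒ R = (1/3, 1/3)
2·[RVG] = 1/6, 2·[JGR] = -1/4
[RVG]:[JGR] = 1/6:-1/4 = -2/3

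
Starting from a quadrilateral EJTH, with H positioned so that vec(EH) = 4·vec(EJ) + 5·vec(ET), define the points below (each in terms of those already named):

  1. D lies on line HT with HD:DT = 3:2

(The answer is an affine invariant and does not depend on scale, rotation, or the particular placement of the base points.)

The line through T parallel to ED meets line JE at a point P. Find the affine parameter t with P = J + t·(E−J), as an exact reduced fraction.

t = 21/13

Assign E = (0, 0), J = (1, 0), T = (0, 1), H = (4, 5) — the answer is frame-independent, so this choice is without loss of generality.
1. D lies on line HT with HD:DT = 3:2 ⇒ D = (8/5, 13/5)
through T parallel to ED: direction (8/5, 13/5); meets JE at P = (-8/13, 0)
P = J + t·(E−J) with t = 21/13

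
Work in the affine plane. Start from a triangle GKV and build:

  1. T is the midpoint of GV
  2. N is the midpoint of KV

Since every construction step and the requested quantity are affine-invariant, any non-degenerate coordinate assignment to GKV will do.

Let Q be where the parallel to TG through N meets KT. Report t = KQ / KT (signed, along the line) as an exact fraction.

Work in coordinates with G = (0, 0), K = (1, 0), V = (0, 1).
1. T is the midpoint of GV ⇒ T = (0, 1/2)
2. N is the midpoint of KV ⇒ N = (1/2, 1/2)
through N parallel to TG: direction (0, -1/2); meets KT at Q = (1/2, 1/4)
Q = K + t·(T−K) with t = 1/2

t = 1/2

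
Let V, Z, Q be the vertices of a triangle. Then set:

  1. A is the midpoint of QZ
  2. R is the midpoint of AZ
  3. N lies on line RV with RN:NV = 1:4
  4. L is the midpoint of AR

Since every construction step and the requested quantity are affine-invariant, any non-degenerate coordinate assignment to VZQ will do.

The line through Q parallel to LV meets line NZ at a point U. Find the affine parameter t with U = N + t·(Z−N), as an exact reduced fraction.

t = -29/11

Choose coordinates V = (0, 0), Z = (1, 0), Q = (0, 1).
1. A is the midpoint of QZ ⇒ A = (1/2, 1/2)
2. R is the midpoint of AZ ⇒ R = (3/4, 1/4)
3. N lies on line RV with RN:NV = 1:4 ⇒ N = (3/5, 1/5)
4. L is the midpoint of AR ⇒ L = (5/8, 3/8)
through Q parallel to LV: direction (-5/8, -3/8); meets NZ at U = (-5/11, 8/11)
U = N + t·(Z−N) with t = -29/11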